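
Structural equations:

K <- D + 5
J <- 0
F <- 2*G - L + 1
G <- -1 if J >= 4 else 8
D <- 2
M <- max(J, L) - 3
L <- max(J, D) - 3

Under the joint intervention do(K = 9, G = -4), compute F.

Setting K = 9, G = -4 by intervention discards those variables' equations.
L = max(J, D) - 3  [with J=0, D=2]  = -1
F = 2*G - L + 1  [with G=-4, L=-1]  = -6

-6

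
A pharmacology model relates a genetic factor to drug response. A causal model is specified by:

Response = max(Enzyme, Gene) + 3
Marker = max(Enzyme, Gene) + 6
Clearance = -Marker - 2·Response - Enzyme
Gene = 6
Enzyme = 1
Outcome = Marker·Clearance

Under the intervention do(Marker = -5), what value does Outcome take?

The intervention breaks the incoming arrows to Marker: Marker = max(Enzyme, Gene) + 6 no longer applies, and Marker = -5.
Response = max(Enzyme, Gene) + 3  [with Enzyme=1, Gene=6]  = 9
Clearance = -Marker - 2·Response - Enzyme  [with Marker=-5, Response=9, Enzyme=1]  = -14
Outcome = Marker·Clearance  [with Marker=-5, Clearance=-14]  = 70

70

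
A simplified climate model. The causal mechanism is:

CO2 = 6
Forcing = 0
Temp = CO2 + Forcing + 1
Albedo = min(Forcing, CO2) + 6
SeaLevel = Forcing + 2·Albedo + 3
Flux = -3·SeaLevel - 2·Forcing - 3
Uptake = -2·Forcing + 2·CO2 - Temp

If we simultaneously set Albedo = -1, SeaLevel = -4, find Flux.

The joint intervention fixes Albedo = -1, SeaLevel = -4, removing each variable's own equation.
Flux = -3·SeaLevel - 2·Forcing - 3  [with SeaLevel=-4, Forcing=0]  = 9

9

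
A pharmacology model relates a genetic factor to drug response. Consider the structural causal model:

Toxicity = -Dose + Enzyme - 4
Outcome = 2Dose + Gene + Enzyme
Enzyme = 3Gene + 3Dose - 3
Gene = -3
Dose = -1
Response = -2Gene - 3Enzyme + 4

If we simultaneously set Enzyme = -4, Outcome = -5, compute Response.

22

Setting Enzyme = -4, Outcome = -5 by intervention discards those variables' equations.
Response = -2Gene - 3Enzyme + 4  [with Gene=-3, Enzyme=-4]  = 22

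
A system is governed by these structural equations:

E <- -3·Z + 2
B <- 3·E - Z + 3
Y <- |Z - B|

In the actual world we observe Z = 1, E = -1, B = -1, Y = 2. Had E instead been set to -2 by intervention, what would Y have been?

Under do(E=-2), the mechanism E <- -3·Z + 2 is discarded; E is fixed at -2.
B = 3·E - Z + 3  [with E=-2, Z=1]  = -4
Y = |Z - B|  [with Z=1, B=-4]  = 5

5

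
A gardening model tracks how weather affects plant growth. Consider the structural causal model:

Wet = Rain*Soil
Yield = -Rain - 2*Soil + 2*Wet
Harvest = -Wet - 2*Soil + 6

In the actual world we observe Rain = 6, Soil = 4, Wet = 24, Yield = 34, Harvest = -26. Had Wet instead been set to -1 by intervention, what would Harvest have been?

-1

do(Wet=-1) replaces the equation Wet = Rain*Soil with the constant Wet = -1.
Harvest = -Wet - 2*Soil + 6  [with Wet=-1, Soil=4]  = -1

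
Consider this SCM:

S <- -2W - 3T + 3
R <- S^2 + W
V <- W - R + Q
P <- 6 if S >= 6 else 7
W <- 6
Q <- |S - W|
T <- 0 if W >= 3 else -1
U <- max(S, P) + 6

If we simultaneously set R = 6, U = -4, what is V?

Under do(R = 6, U = -4), each intervened variable's structural equation is replaced by its fixed value.
T = 0 if W >= 3 else -1  [with W=6]  = 0
S = -2W - 3T + 3  [with W=6, T=0]  = -9
Q = |S - W|  [with S=-9, W=6]  = 15
V = W - R + Q  [with W=6, R=6, Q=15]  = 15

15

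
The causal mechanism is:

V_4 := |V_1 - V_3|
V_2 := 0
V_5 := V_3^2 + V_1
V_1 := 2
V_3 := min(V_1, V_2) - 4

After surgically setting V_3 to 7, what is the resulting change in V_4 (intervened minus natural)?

-1

The intervention breaks the incoming arrows to V_3: V_3 := min(V_1, V_2) - 4 no longer applies, and V_3 = 7.
V_4 = |V_1 - V_3|  [with V_1=2, V_3=7]  = 5
Without intervention: V_3 = min(V_1, V_2) - 4  [with V_1=2, V_2=0]  = -4; V_4 = |V_1 - V_3|  [with V_1=2, V_3=-4]  = 6.
Change = 5 − 6 = -1.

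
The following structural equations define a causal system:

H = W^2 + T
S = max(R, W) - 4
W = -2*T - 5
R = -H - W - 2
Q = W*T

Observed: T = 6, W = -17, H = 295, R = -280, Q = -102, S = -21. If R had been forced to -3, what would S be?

Under do(R=-3), the mechanism R = -H - W - 2 is discarded; R is fixed at -3.
W = -2*T - 5  [with T=6]  = -17
S = max(R, W) - 4  [with R=-3, W=-17]  = -7

-7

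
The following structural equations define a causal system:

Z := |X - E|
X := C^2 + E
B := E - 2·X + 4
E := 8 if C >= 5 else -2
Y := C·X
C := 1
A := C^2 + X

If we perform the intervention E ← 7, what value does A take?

Under do(E=7), the mechanism E := 8 if C >= 5 else -2 is discarded; E is fixed at 7.
X = C^2 + E  [with C=1, E=7]  = 8
A = C^2 + X  [with C=1, X=8]  = 9

9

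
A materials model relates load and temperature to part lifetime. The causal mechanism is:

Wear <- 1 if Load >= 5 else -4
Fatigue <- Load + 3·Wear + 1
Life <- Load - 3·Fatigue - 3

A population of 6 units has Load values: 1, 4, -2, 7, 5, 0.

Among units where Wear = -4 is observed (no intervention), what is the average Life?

E[Life|Wear=-4] averages over only the 4 units with Wear=-4 (Load = 1, 4, -2, 0): Life = 28, 22, 34, 30, mean 28.5.

28.5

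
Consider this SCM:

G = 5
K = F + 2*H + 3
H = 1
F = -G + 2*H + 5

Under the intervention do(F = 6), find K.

The intervention breaks the incoming arrows to F: F = -G + 2*H + 5 no longer applies, and F = 6.
K = F + 2*H + 3  [with F=6, H=1]  = 11

11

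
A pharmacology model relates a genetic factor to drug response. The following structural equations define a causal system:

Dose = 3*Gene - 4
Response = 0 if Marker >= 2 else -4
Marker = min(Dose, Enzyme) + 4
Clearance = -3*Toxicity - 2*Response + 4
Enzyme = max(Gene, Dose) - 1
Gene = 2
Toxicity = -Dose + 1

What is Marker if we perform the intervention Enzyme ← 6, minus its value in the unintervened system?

The intervention breaks the incoming arrows to Enzyme: Enzyme = max(Gene, Dose) - 1 no longer applies, and Enzyme = 6.
Dose = 3*Gene - 4  [with Gene=2]  = 2
Marker = min(Dose, Enzyme) + 4  [with Dose=2, Enzyme=6]  = 6
Without intervention: Dose = 3*Gene - 4  [with Gene=2]  = 2; Enzyme = max(Gene, Dose) - 1  [with Gene=2, Dose=2]  = 1; Marker = min(Dose, Enzyme) + 4  [with Dose=2, Enzyme=1]  = 5.
Change = 6 − 5 = 1.

1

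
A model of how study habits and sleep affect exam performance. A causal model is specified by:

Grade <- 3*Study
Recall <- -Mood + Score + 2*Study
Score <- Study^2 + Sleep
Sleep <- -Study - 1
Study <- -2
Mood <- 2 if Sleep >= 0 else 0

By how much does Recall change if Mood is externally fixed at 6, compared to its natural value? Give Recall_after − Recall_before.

-4

Intervening sets Mood = 6 and removes its equation (Mood <- 2 if Sleep >= 0 else 0).
Sleep = -Study - 1  [with Study=-2]  = 1
Score = Study^2 + Sleep  [with Study=-2, Sleep=1]  = 5
Recall = -Mood + Score + 2*Study  [with Mood=6, Score=5, Study=-2]  = -5
Without intervention: Sleep = -Study - 1  [with Study=-2]  = 1; Score = Study^2 + Sleep  [with Study=-2, Sleep=1]  = 5; Mood = 2 if Sleep >= 0 else 0  [with Sleep=1]  = 2; Recall = -Mood + Score + 2*Study  [with Mood=2, Score=5, Study=-2]  = -1.
Change = -5 − (-1) = -4.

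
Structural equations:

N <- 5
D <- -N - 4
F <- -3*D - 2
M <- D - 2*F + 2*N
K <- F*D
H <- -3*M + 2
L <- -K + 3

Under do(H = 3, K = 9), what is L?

-6

Setting H = 3, K = 9 by intervention discards those variables' equations.
L = -K + 3  [with K=9]  = -6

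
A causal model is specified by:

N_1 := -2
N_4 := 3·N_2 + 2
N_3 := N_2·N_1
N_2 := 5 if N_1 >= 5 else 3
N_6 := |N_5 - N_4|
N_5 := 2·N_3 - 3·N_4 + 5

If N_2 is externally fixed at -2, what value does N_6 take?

29

Under do(N_2=-2), the mechanism N_2 := 5 if N_1 >= 5 else 3 is discarded; N_2 is fixed at -2.
N_3 = N_2·N_1  [with N_2=-2, N_1=-2]  = 4
N_4 = 3·N_2 + 2  [with N_2=-2]  = -4
N_5 = 2·N_3 - 3·N_4 + 5  [with N_3=4, N_4=-4]  = 25
N_6 = |N_5 - N_4|  [with N_5=25, N_4=-4]  = 29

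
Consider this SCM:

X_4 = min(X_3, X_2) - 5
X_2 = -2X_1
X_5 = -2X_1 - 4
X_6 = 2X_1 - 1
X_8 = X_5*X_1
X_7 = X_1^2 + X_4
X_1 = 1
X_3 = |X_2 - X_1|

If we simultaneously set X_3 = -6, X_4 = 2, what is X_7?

3

Under do(X_3 = -6, X_4 = 2), each intervened variable's structural equation is replaced by its fixed value.
X_7 = X_1^2 + X_4  [with X_1=1, X_4=2]  = 3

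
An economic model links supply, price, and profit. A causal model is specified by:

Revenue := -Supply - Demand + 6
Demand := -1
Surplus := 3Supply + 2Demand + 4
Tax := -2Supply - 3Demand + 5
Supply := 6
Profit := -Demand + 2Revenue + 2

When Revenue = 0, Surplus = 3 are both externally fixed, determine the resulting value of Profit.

3

The joint intervention fixes Revenue = 0, Surplus = 3, removing each variable's own equation.
Profit = -Demand + 2Revenue + 2  [with Demand=-1, Revenue=0]  = 3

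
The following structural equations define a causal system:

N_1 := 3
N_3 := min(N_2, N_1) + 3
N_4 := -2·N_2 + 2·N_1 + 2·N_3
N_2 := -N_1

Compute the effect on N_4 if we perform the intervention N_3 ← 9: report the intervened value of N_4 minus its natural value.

The intervention breaks the incoming arrows to N_3: N_3 := min(N_2, N_1) + 3 no longer applies, and N_3 = 9.
N_2 = -N_1  [with N_1=3]  = -3
N_4 = -2·N_2 + 2·N_1 + 2·N_3  [with N_2=-3, N_1=3, N_3=9]  = 30
Without intervention: N_2 = -N_1  [with N_1=3]  = -3; N_3 = min(N_2, N_1) + 3  [with N_2=-3, N_1=3]  = 0; N_4 = -2·N_2 + 2·N_1 + 2·N_3  [with N_2=-3, N_1=3, N_3=0]  = 12.
Change = 30 − 12 = 18.

18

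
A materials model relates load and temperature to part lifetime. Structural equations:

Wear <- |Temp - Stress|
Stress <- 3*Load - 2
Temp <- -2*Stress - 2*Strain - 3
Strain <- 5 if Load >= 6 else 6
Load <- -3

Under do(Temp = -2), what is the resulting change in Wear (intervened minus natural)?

-9

Intervening sets Temp = -2 and removes its equation (Temp <- -2*Stress - 2*Strain - 3).
Stress = 3*Load - 2  [with Load=-3]  = -11
Wear = |Temp - Stress|  [with Temp=-2, Stress=-11]  = 9
Without intervention: Stress = 3*Load - 2  [with Load=-3]  = -11; Strain = 5 if Load >= 6 else 6  [with Load=-3]  = 6; Temp = -2*Stress - 2*Strain - 3  [with Stress=-11, Strain=6]  = 7; Wear = |Temp - Stress|  [with Temp=7, Stress=-11]  = 18.
Change = 9 − 18 = -9.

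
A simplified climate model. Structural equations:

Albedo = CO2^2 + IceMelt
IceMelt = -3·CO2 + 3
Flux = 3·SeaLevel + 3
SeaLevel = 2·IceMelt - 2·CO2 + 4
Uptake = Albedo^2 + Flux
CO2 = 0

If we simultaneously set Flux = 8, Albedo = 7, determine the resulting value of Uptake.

The joint intervention fixes Flux = 8, Albedo = 7, removing each variable's own equation.
Uptake = Albedo^2 + Flux  [with Albedo=7, Flux=8]  = 57

57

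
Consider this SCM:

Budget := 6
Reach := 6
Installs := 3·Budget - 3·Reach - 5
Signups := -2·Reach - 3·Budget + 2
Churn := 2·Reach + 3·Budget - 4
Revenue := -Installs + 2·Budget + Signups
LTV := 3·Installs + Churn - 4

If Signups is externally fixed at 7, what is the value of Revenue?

24

Under do(Signups=7), the mechanism Signups := -2·Reach - 3·Budget + 2 is discarded; Signups is fixed at 7.
Installs = 3·Budget - 3·Reach - 5  [with Budget=6, Reach=6]  = -5
Revenue = -Installs + 2·Budget + Signups  [with Installs=-5, Budget=6, Signups=7]  = 24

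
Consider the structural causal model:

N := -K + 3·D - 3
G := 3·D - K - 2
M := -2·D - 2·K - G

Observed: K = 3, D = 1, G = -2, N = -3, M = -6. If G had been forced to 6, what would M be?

-14

do(G=6) replaces the equation G := 3·D - K - 2 with the constant G = 6.
M = -2·D - 2·K - G  [with D=1, K=3, G=6]  = -14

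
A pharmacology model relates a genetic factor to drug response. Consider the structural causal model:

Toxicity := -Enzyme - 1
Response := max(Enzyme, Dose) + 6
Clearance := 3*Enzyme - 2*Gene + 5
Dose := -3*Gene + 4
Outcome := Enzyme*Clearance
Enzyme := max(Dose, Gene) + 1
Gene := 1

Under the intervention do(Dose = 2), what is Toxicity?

-4

do(Dose=2) replaces the equation Dose := -3*Gene + 4 with the constant Dose = 2.
Enzyme = max(Dose, Gene) + 1  [with Dose=2, Gene=1]  = 3
Toxicity = -Enzyme - 1  [with Enzyme=3]  = -4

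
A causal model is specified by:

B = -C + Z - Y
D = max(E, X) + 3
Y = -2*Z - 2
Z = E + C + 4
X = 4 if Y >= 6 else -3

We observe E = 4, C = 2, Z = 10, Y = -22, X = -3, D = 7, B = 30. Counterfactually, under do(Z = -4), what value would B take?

-12

The intervention breaks the incoming arrows to Z: Z = E + C + 4 no longer applies, and Z = -4.
Y = -2*Z - 2  [with Z=-4]  = 6
B = -C + Z - Y  [with C=2, Z=-4, Y=6]  = -12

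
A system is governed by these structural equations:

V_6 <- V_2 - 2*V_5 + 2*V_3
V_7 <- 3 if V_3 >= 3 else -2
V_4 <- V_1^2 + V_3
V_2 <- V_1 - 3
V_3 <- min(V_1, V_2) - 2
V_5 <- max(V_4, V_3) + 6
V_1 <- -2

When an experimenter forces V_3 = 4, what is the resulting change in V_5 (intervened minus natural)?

11

do(V_3=4) replaces the equation V_3 <- min(V_1, V_2) - 2 with the constant V_3 = 4.
V_4 = V_1^2 + V_3  [with V_1=-2, V_3=4]  = 8
V_5 = max(V_4, V_3) + 6  [with V_4=8, V_3=4]  = 14
Without intervention: V_2 = V_1 - 3  [with V_1=-2]  = -5; V_3 = min(V_1, V_2) - 2  [with V_1=-2, V_2=-5]  = -7; V_4 = V_1^2 + V_3  [with V_1=-2, V_3=-7]  = -3; V_5 = max(V_4, V_3) + 6  [with V_4=-3, V_3=-7]  = 3.
Change = 14 − 3 = 11.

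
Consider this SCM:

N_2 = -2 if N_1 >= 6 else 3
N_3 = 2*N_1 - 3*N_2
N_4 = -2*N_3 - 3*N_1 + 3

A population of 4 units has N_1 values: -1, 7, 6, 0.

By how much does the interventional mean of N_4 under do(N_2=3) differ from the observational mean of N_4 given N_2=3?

-24.5

The intervention sets N_2=3 in all 4 units regardless of N_1. Recomputing N_4 per unit gives 28, -28, -21, 21; average 0.
E[N_4|N_2=3] averages over only the 2 units with N_2=3 (N_1 = -1, 0): N_4 = 28, 21, mean 24.5.
Difference = 0 − 24.5 = -24.5.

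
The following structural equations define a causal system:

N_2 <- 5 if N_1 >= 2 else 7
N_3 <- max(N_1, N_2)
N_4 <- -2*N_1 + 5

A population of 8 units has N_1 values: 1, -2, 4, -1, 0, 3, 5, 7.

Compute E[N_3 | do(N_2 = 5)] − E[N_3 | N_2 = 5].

-0.25

Every unit gets N_2=5 under the intervention. N_3 values become 5, 5, 5, 5, 5, 5, 5, 7; E[N_3|do(N_2=5)] = 5.25.
E[N_3|N_2=5] averages over only the 4 units with N_2=5 (N_1 = 4, 3, 5, 7): N_3 = 5, 5, 5, 7, mean 5.5.
Difference = 5.25 − 5.5 = -0.25.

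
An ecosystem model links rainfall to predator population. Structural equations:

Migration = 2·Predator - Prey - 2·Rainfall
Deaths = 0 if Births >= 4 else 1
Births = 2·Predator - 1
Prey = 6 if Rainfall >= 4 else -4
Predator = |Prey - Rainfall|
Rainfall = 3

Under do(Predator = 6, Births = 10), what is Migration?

10

Setting Predator = 6, Births = 10 by intervention discards those variables' equations.
Prey = 6 if Rainfall >= 4 else -4  [with Rainfall=3]  = -4
Migration = 2·Predator - Prey - 2·Rainfall  [with Predator=6, Prey=-4, Rainfall=3]  = 10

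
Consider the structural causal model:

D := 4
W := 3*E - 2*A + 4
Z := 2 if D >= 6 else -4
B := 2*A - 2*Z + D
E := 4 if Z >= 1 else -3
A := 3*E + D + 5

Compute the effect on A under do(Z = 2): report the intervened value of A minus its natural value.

Under do(Z=2), the mechanism Z := 2 if D >= 6 else -4 is discarded; Z is fixed at 2.
E = 4 if Z >= 1 else -3  [with Z=2]  = 4
A = 3*E + D + 5  [with E=4, D=4]  = 21
Without intervention: Z = 2 if D >= 6 else -4  [with D=4]  = -4; E = 4 if Z >= 1 else -3  [with Z=-4]  = -3; A = 3*E + D + 5  [with E=-3, D=4]  = 0.
Change = 21 − 0 = 21.

21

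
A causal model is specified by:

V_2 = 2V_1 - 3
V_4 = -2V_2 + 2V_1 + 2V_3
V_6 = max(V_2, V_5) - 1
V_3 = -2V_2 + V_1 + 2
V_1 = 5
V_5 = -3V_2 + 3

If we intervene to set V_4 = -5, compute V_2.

The intervention breaks the incoming arrows to V_4: V_4 = -2V_2 + 2V_1 + 2V_3 no longer applies, and V_4 = -5.
Since V_2 is not a descendant of the intervened variable, it is unaffected.
V_2 = 2V_1 - 3  [with V_1=5]  = 7

7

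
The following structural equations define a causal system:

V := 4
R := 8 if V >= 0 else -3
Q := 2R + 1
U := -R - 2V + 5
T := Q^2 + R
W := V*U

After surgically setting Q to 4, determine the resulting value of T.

24

do(Q=4) replaces the equation Q := 2R + 1 with the constant Q = 4.
R = 8 if V >= 0 else -3  [with V=4]  = 8
T = Q^2 + R  [with Q=4, R=8]  = 24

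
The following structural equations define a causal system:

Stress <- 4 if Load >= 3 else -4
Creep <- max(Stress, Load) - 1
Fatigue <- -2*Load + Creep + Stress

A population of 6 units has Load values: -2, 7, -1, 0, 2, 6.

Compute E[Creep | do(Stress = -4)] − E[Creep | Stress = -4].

Under do(Stress=-4), Stress's equation is replaced by Stress=-4 for every unit. Per-unit Creep: -3, 6, -2, -1, 1, 5. Mean = 1.
Observing Stress=-4 restricts to units where Stress's equation naturally yields -4: Load ∈ {-2, -1, 0, 2}. In that subpopulation Creep = -3, -2, -1, 1, mean -1.25.
Difference = 1 − (-1.25) = 2.25.

2.25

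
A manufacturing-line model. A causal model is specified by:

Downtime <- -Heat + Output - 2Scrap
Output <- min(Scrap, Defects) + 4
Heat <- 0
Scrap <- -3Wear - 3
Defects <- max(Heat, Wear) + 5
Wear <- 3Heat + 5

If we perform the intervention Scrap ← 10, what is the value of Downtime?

-6

Under do(Scrap=10), the mechanism Scrap <- -3Wear - 3 is discarded; Scrap is fixed at 10.
Wear = 3Heat + 5  [with Heat=0]  = 5
Defects = max(Heat, Wear) + 5  [with Heat=0, Wear=5]  = 10
Output = min(Scrap, Defects) + 4  [with Scrap=10, Defects=10]  = 14
Downtime = -Heat + Output - 2Scrap  [with Heat=0, Output=14, Scrap=10]  = -6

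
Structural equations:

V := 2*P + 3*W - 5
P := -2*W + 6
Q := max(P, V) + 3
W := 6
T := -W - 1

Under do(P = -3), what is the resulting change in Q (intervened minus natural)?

do(P=-3) replaces the equation P := -2*W + 6 with the constant P = -3.
V = 2*P + 3*W - 5  [with P=-3, W=6]  = 7
Q = max(P, V) + 3  [with P=-3, V=7]  = 10
Without intervention: P = -2*W + 6  [with W=6]  = -6; V = 2*P + 3*W - 5  [with P=-6, W=6]  = 1; Q = max(P, V) + 3  [with P=-6, V=1]  = 4.
Change = 10 − 4 = 6.

6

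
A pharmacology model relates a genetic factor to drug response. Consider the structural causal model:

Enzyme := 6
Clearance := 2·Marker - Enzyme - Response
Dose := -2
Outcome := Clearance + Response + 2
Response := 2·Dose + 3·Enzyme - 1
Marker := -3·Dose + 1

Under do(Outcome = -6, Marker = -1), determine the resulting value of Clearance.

-21

Under do(Outcome = -6, Marker = -1), each intervened variable's structural equation is replaced by its fixed value.
Response = 2·Dose + 3·Enzyme - 1  [with Dose=-2, Enzyme=6]  = 13
Clearance = 2·Marker - Enzyme - Response  [with Marker=-1, Enzyme=6, Response=13]  = -21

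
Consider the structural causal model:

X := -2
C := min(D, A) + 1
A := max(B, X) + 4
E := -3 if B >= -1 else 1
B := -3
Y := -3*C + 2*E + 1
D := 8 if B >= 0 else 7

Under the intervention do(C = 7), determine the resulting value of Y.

Under do(C=7), the mechanism C := min(D, A) + 1 is discarded; C is fixed at 7.
E = -3 if B >= -1 else 1  [with B=-3]  = 1
Y = -3*C + 2*E + 1  [with C=7, E=1]  = -18

-18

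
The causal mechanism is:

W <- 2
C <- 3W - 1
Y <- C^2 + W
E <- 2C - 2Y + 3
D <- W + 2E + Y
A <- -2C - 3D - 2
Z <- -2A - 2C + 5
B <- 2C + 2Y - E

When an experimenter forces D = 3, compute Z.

37

Under do(D=3), the mechanism D <- W + 2E + Y is discarded; D is fixed at 3.
C = 3W - 1  [with W=2]  = 5
A = -2C - 3D - 2  [with C=5, D=3]  = -21
Z = -2A - 2C + 5  [with A=-21, C=5]  = 37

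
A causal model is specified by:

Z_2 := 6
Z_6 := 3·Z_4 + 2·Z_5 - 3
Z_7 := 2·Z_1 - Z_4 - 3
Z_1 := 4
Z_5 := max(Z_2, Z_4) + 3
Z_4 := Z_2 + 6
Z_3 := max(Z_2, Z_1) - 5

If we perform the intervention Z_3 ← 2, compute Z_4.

12

The intervention breaks the incoming arrows to Z_3: Z_3 := max(Z_2, Z_1) - 5 no longer applies, and Z_3 = 2.
Z_4 is not downstream of the intervention, so its value is determined by the original equations.
Z_4 = Z_2 + 6  [with Z_2=6]  = 12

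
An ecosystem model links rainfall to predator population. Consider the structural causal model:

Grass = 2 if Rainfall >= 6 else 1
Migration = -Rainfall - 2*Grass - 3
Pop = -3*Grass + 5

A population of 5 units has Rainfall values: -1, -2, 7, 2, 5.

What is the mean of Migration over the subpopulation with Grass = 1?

-6

E[Migration|Grass=1] averages over only the 4 units with Grass=1 (Rainfall = -1, -2, 2, 5): Migration = -4, -3, -7, -10, mean -6.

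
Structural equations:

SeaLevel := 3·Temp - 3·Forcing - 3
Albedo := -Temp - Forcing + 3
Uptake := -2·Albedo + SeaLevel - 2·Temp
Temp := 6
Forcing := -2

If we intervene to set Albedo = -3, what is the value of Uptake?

do(Albedo=-3) replaces the equation Albedo := -Temp - Forcing + 3 with the constant Albedo = -3.
SeaLevel = 3·Temp - 3·Forcing - 3  [with Temp=6, Forcing=-2]  = 21
Uptake = -2·Albedo + SeaLevel - 2·Temp  [with Albedo=-3, SeaLevel=21, Temp=6]  = 15

15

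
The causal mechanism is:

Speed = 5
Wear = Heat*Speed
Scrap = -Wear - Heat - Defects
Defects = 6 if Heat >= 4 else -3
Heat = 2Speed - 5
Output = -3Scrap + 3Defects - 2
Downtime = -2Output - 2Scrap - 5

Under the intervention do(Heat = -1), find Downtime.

Under do(Heat=-1), the mechanism Heat = 2Speed - 5 is discarded; Heat is fixed at -1.
Wear = Heat*Speed  [with Heat=-1, Speed=5]  = -5
Defects = 6 if Heat >= 4 else -3  [with Heat=-1]  = -3
Scrap = -Wear - Heat - Defects  [with Wear=-5, Heat=-1, Defects=-3]  = 9
Output = -3Scrap + 3Defects - 2  [with Scrap=9, Defects=-3]  = -38
Downtime = -2Output - 2Scrap - 5  [with Output=-38, Scrap=9]  = 53

53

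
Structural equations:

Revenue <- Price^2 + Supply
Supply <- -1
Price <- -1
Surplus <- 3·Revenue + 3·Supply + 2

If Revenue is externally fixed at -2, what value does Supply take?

-1

Under do(Revenue=-2), the mechanism Revenue <- Price^2 + Supply is discarded; Revenue is fixed at -2.
Since Supply is not a descendant of the intervened variable, it is unaffected.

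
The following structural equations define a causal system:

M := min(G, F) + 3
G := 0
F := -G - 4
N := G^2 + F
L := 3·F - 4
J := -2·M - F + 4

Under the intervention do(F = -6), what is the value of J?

do(F=-6) replaces the equation F := -G - 4 with the constant F = -6.
M = min(G, F) + 3  [with G=0, F=-6]  = -3
J = -2·M - F + 4  [with M=-3, F=-6]  = 16

16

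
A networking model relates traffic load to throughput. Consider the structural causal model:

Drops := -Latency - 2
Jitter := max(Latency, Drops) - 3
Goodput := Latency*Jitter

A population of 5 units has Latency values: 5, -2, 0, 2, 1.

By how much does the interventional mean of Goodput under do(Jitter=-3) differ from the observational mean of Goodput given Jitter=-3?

Under do(Jitter=-3), Jitter's equation is replaced by Jitter=-3 for every unit. Per-unit Goodput: -15, 6, 0, -6, -3. Mean = -3.6.
E[Goodput|Jitter=-3] averages over only the 2 units with Jitter=-3 (Latency = -2, 0): Goodput = 6, 0, mean 3.
Difference = -3.6 − 3 = -6.6.

-6.6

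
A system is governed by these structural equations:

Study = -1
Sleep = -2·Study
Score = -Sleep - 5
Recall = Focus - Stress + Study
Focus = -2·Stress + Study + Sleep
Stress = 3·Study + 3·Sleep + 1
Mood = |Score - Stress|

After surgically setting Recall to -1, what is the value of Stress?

4

Intervening sets Recall = -1 and removes its equation (Recall = Focus - Stress + Study).
Stress is not downstream of the intervention, so its value is determined by the original equations.
Sleep = -2·Study  [with Study=-1]  = 2
Stress = 3·Study + 3·Sleep + 1  [with Study=-1, Sleep=2]  = 4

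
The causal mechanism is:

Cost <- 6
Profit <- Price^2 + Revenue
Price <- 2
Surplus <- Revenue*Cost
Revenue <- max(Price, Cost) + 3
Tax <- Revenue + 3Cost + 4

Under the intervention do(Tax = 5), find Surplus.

54

Under do(Tax=5), the mechanism Tax <- Revenue + 3Cost + 4 is discarded; Tax is fixed at 5.
Since Surplus is not a descendant of the intervened variable, it is unaffected.
Revenue = max(Price, Cost) + 3  [with Price=2, Cost=6]  = 9
Surplus = Revenue*Cost  [with Revenue=9, Cost=6]  = 54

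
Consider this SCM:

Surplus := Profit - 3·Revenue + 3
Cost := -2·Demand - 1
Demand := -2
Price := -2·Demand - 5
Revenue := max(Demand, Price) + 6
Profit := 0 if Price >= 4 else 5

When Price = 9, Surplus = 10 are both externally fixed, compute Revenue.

The joint intervention fixes Price = 9, Surplus = 10, removing each variable's own equation.
Revenue = max(Demand, Price) + 6  [with Demand=-2, Price=9]  = 15

15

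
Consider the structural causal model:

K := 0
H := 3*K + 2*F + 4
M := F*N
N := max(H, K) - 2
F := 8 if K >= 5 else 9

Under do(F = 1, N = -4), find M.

-4

Setting F = 1, N = -4 by intervention discards those variables' equations.
M = F*N  [with F=1, N=-4]  = -4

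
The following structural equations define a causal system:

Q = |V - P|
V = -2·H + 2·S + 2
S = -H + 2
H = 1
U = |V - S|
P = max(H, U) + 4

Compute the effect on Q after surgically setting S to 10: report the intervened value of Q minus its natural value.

Under do(S=10), the mechanism S = -H + 2 is discarded; S is fixed at 10.
V = -2·H + 2·S + 2  [with H=1, S=10]  = 20
U = |V - S|  [with V=20, S=10]  = 10
P = max(H, U) + 4  [with H=1, U=10]  = 14
Q = |V - P|  [with V=20, P=14]  = 6
Without intervention: S = -H + 2  [with H=1]  = 1; V = -2·H + 2·S + 2  [with H=1, S=1]  = 2; U = |V - S|  [with V=2, S=1]  = 1; P = max(H, U) + 4  [with H=1, U=1]  = 5; Q = |V - P|  [with V=2, P=5]  = 3.
Change = 6 − 3 = 3.

3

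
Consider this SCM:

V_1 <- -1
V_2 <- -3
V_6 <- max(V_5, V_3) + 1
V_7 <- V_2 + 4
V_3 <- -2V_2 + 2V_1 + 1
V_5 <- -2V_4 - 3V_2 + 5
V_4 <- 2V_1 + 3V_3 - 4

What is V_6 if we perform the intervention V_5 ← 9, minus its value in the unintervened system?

The intervention breaks the incoming arrows to V_5: V_5 <- -2V_4 - 3V_2 + 5 no longer applies, and V_5 = 9.
V_3 = -2V_2 + 2V_1 + 1  [with V_2=-3, V_1=-1]  = 5
V_6 = max(V_5, V_3) + 1  [with V_5=9, V_3=5]  = 10
Without intervention: V_3 = -2V_2 + 2V_1 + 1  [with V_2=-3, V_1=-1]  = 5; V_4 = 2V_1 + 3V_3 - 4  [with V_1=-1, V_3=5]  = 9; V_5 = -2V_4 - 3V_2 + 5  [with V_4=9, V_2=-3]  = -4; V_6 = max(V_5, V_3) + 1  [with V_5=-4, V_3=5]  = 6.
Change = 10 − 6 = 4.

4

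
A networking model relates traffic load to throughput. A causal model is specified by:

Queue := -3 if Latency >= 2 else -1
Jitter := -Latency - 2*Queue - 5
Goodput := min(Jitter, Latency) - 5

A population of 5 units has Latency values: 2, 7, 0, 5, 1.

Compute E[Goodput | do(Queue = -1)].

-11

Under do(Queue=-1), Queue's equation is replaced by Queue=-1 for every unit. Per-unit Goodput: -10, -15, -8, -13, -9. Mean = -11.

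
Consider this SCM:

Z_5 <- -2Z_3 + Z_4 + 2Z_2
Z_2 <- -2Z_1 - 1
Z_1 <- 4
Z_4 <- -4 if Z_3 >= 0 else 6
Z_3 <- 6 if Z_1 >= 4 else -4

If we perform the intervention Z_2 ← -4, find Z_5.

-24

do(Z_2=-4) replaces the equation Z_2 <- -2Z_1 - 1 with the constant Z_2 = -4.
Z_3 = 6 if Z_1 >= 4 else -4  [with Z_1=4]  = 6
Z_4 = -4 if Z_3 >= 0 else 6  [with Z_3=6]  = -4
Z_5 = -2Z_3 + Z_4 + 2Z_2  [with Z_3=6, Z_4=-4, Z_2=-4]  = -24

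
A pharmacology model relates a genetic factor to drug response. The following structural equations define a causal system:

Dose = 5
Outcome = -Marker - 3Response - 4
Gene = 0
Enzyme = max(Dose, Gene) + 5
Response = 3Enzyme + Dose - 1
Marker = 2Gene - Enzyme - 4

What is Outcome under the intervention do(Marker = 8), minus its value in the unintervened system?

-22

Under do(Marker=8), the mechanism Marker = 2Gene - Enzyme - 4 is discarded; Marker is fixed at 8.
Enzyme = max(Dose, Gene) + 5  [with Dose=5, Gene=0]  = 10
Response = 3Enzyme + Dose - 1  [with Enzyme=10, Dose=5]  = 34
Outcome = -Marker - 3Response - 4  [with Marker=8, Response=34]  = -114
Without intervention: Enzyme = max(Dose, Gene) + 5  [with Dose=5, Gene=0]  = 10; Marker = 2Gene - Enzyme - 4  [with Gene=0, Enzyme=10]  = -14; Response = 3Enzyme + Dose - 1  [with Enzyme=10, Dose=5]  = 34; Outcome = -Marker - 3Response - 4  [with Marker=-14, Response=34]  = -92.
Change = -114 − (-92) = -22.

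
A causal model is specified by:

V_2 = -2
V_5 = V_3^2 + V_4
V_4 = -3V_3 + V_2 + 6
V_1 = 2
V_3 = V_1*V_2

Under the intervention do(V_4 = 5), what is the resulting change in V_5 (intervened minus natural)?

-11

Intervening sets V_4 = 5 and removes its equation (V_4 = -3V_3 + V_2 + 6).
V_3 = V_1*V_2  [with V_1=2, V_2=-2]  = -4
V_5 = V_3^2 + V_4  [with V_3=-4, V_4=5]  = 21
Without intervention: V_3 = V_1*V_2  [with V_1=2, V_2=-2]  = -4; V_4 = -3V_3 + V_2 + 6  [with V_3=-4, V_2=-2]  = 16; V_5 = V_3^2 + V_4  [with V_3=-4, V_4=16]  = 32.
Change = 21 − 32 = -11.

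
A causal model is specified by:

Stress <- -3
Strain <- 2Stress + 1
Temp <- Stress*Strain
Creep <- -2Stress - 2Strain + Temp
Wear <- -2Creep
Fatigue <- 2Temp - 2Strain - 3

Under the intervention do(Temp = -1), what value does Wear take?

-30

do(Temp=-1) replaces the equation Temp <- Stress*Strain with the constant Temp = -1.
Strain = 2Stress + 1  [with Stress=-3]  = -5
Creep = -2Stress - 2Strain + Temp  [with Stress=-3, Strain=-5, Temp=-1]  = 15
Wear = -2Creep  [with Creep=15]  = -30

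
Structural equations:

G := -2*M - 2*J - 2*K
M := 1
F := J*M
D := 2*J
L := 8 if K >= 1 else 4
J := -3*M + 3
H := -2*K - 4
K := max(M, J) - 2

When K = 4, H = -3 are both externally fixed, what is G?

-10

The joint intervention fixes K = 4, H = -3, removing each variable's own equation.
J = -3*M + 3  [with M=1]  = 0
G = -2*M - 2*J - 2*K  [with M=1, J=0, K=4]  = -10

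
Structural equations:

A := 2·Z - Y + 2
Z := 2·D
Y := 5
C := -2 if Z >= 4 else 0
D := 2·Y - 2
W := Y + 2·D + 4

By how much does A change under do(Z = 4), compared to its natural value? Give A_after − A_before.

The intervention breaks the incoming arrows to Z: Z := 2·D no longer applies, and Z = 4.
A = 2·Z - Y + 2  [with Z=4, Y=5]  = 5
Without intervention: D = 2·Y - 2  [with Y=5]  = 8; Z = 2·D  [with D=8]  = 16; A = 2·Z - Y + 2  [with Z=16, Y=5]  = 29.
Change = 5 − 29 = -24.

-24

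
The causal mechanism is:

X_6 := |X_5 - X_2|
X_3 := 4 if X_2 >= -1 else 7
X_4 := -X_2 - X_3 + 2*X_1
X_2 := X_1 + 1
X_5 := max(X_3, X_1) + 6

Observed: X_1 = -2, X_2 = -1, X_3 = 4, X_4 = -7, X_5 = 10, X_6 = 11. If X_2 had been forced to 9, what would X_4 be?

-17

Under do(X_2=9), the mechanism X_2 := X_1 + 1 is discarded; X_2 is fixed at 9.
X_3 = 4 if X_2 >= -1 else 7  [with X_2=9]  = 4
X_4 = -X_2 - X_3 + 2*X_1  [with X_2=9, X_3=4, X_1=-2]  = -17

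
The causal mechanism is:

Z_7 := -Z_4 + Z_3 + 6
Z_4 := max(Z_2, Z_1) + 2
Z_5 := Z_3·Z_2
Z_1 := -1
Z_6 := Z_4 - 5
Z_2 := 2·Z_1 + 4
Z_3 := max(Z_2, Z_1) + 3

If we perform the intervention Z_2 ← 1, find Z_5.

4

do(Z_2=1) replaces the equation Z_2 := 2·Z_1 + 4 with the constant Z_2 = 1.
Z_3 = max(Z_2, Z_1) + 3  [with Z_2=1, Z_1=-1]  = 4
Z_5 = Z_3·Z_2  [with Z_3=4, Z_2=1]  = 4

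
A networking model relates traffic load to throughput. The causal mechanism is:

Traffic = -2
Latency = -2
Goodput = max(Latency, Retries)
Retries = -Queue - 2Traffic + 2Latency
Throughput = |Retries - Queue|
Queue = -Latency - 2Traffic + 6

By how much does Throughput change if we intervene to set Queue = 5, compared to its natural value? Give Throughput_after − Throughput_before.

-14

do(Queue=5) replaces the equation Queue = -Latency - 2Traffic + 6 with the constant Queue = 5.
Retries = -Queue - 2Traffic + 2Latency  [with Queue=5, Traffic=-2, Latency=-2]  = -5
Throughput = |Retries - Queue|  [with Retries=-5, Queue=5]  = 10
Without intervention: Queue = -Latency - 2Traffic + 6  [with Latency=-2, Traffic=-2]  = 12; Retries = -Queue - 2Traffic + 2Latency  [with Queue=12, Traffic=-2, Latency=-2]  = -12; Throughput = |Retries - Queue|  [with Retries=-12, Queue=12]  = 24.
Change = 10 − 24 = -14.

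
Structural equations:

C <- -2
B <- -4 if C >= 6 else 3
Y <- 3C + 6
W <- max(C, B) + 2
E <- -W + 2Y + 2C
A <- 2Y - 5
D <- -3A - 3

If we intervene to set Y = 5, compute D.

The intervention breaks the incoming arrows to Y: Y <- 3C + 6 no longer applies, and Y = 5.
A = 2Y - 5  [with Y=5]  = 5
D = -3A - 3  [with A=5]  = -18

-18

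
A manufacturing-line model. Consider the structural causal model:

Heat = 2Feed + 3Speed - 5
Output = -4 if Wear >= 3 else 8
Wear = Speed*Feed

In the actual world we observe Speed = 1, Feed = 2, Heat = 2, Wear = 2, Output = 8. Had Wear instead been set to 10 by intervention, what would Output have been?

Intervening sets Wear = 10 and removes its equation (Wear = Speed*Feed).
Output = -4 if Wear >= 3 else 8  [with Wear=10]  = -4

-4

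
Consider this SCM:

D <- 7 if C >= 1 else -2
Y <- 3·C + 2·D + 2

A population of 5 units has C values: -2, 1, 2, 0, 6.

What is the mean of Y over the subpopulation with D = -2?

Observing D=-2 restricts to units where D's equation naturally yields -2: C ∈ {-2, 0}. In that subpopulation Y = -8, -2, mean -5.

-5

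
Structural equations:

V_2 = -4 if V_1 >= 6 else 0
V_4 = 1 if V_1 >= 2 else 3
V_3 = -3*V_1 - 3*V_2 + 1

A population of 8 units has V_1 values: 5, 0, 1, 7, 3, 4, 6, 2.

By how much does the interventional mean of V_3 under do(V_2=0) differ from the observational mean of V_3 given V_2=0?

Every unit gets V_2=0 under the intervention. V_3 values become -14, 1, -2, -20, -8, -11, -17, -5; E[V_3|do(V_2=0)] = -9.5.
Observing V_2=0 restricts to units where V_2's equation naturally yields 0: V_1 ∈ {5, 0, 1, 3, 4, 2}. In that subpopulation V_3 = -14, 1, -2, -8, -11, -5, mean -6.5.
Difference = -9.5 − (-6.5) = -3.

-3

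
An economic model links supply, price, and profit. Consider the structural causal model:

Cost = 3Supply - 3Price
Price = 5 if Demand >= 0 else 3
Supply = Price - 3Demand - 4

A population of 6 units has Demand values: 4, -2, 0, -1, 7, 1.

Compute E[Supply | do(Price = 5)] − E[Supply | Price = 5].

The intervention sets Price=5 in all 6 units regardless of Demand. Recomputing Supply per unit gives -11, 7, 1, 4, -20, -2; average -3.5.
Conditioning on Price=5 selects the 4 unit(s) with Demand ∈ {4, 0, 7, 1}. Their Supply values: -11, 1, -20, -2. Mean = -8.
Difference = -3.5 − (-8) = 4.5.

4.5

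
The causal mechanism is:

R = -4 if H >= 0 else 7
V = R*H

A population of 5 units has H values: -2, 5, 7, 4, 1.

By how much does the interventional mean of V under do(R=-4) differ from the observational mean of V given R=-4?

5

The intervention sets R=-4 in all 5 units regardless of H. Recomputing V per unit gives 8, -20, -28, -16, -4; average -12.
Observing R=-4 restricts to units where R's equation naturally yields -4: H ∈ {5, 7, 4, 1}. In that subpopulation V = -20, -28, -16, -4, mean -17.
Difference = -12 − (-17) = 5.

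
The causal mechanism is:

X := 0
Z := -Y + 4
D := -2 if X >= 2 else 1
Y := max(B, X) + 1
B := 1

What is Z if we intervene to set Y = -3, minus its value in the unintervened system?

do(Y=-3) replaces the equation Y := max(B, X) + 1 with the constant Y = -3.
Z = -Y + 4  [with Y=-3]  = 7
Without intervention: Y = max(B, X) + 1  [with B=1, X=0]  = 2; Z = -Y + 4  [with Y=2]  = 2.
Change = 7 − 2 = 5.

5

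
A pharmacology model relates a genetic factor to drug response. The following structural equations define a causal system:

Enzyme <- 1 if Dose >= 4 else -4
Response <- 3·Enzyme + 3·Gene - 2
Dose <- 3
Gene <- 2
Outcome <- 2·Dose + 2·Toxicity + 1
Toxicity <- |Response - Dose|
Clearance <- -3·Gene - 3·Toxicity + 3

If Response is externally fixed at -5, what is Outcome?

23

The intervention breaks the incoming arrows to Response: Response <- 3·Enzyme + 3·Gene - 2 no longer applies, and Response = -5.
Toxicity = |Response - Dose|  [with Response=-5, Dose=3]  = 8
Outcome = 2·Dose + 2·Toxicity + 1  [with Dose=3, Toxicity=8]  = 23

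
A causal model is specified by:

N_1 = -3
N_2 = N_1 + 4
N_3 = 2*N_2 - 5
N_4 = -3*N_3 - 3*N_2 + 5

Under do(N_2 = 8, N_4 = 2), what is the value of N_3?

11

The joint intervention fixes N_2 = 8, N_4 = 2, removing each variable's own equation.
N_3 = 2*N_2 - 5  [with N_2=8]  = 11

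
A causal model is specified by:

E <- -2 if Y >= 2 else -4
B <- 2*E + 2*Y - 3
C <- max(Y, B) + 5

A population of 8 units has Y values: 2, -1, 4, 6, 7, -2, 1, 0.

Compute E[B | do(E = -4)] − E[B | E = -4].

do(E=-4) breaks E's dependence on Y. With E=-4 fixed, B across the units is -7, -13, -3, 1, 3, -15, -9, -11, mean -6.75.
E[B|E=-4] averages over only the 4 units with E=-4 (Y = -1, -2, 1, 0): B = -13, -15, -9, -11, mean -12.
Difference = -6.75 − (-12) = 5.25.

5.25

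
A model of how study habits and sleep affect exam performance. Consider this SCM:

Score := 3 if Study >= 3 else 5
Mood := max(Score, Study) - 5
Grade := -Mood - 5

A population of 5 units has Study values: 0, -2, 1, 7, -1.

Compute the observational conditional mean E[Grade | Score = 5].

-5

E[Grade|Score=5] averages over only the 4 units with Score=5 (Study = 0, -2, 1, -1): Grade = -5, -5, -5, -5, mean -5.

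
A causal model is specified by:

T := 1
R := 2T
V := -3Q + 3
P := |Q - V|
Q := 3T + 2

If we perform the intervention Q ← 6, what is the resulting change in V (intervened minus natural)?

-3

Under do(Q=6), the mechanism Q := 3T + 2 is discarded; Q is fixed at 6.
V = -3Q + 3  [with Q=6]  = -15
Without intervention: Q = 3T + 2  [with T=1]  = 5; V = -3Q + 3  [with Q=5]  = -12.
Change = -15 − (-12) = -3.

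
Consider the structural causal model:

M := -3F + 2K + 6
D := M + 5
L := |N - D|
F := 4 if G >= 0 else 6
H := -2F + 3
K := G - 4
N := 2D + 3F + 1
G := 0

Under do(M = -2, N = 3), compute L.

Under do(M = -2, N = 3), each intervened variable's structural equation is replaced by its fixed value.
D = M + 5  [with M=-2]  = 3
L = |N - D|  [with N=3, D=3]  = 0

0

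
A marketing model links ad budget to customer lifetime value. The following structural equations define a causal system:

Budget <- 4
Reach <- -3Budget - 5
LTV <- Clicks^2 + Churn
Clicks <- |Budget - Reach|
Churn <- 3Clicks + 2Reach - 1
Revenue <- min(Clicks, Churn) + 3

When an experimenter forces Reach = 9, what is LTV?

Under do(Reach=9), the mechanism Reach <- -3Budget - 5 is discarded; Reach is fixed at 9.
Clicks = |Budget - Reach|  [with Budget=4, Reach=9]  = 5
Churn = 3Clicks + 2Reach - 1  [with Clicks=5, Reach=9]  = 32
LTV = Clicks^2 + Churn  [with Clicks=5, Churn=32]  = 57

57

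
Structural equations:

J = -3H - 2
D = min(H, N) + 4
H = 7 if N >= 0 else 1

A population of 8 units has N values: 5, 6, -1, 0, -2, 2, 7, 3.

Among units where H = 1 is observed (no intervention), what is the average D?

Conditioning on H=1 selects the 2 unit(s) with N ∈ {-1, -2}. Their D values: 3, 2. Mean = 2.5.

2.5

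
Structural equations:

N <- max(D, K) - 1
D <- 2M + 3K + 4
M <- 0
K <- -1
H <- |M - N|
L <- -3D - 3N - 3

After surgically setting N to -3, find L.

3

Intervening sets N = -3 and removes its equation (N <- max(D, K) - 1).
D = 2M + 3K + 4  [with M=0, K=-1]  = 1
L = -3D - 3N - 3  [with D=1, N=-3]  = 3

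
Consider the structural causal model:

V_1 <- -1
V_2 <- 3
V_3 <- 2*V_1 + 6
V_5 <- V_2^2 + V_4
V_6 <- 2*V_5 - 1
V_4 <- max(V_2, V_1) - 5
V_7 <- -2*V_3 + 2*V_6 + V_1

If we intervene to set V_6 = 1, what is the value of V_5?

7

do(V_6=1) replaces the equation V_6 <- 2*V_5 - 1 with the constant V_6 = 1.
Since V_5 is not a descendant of the intervened variable, it is unaffected.
V_4 = max(V_2, V_1) - 5  [with V_2=3, V_1=-1]  = -2
V_5 = V_2^2 + V_4  [with V_2=3, V_4=-2]  = 7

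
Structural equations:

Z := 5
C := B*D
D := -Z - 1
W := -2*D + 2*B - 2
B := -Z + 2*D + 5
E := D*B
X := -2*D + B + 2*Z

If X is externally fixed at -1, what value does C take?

The intervention breaks the incoming arrows to X: X := -2*D + B + 2*Z no longer applies, and X = -1.
No directed path runs from X to C, so C keeps its natural value.
D = -Z - 1  [with Z=5]  = -6
B = -Z + 2*D + 5  [with Z=5, D=-6]  = -12
C = B*D  [with B=-12, D=-6]  = 72

72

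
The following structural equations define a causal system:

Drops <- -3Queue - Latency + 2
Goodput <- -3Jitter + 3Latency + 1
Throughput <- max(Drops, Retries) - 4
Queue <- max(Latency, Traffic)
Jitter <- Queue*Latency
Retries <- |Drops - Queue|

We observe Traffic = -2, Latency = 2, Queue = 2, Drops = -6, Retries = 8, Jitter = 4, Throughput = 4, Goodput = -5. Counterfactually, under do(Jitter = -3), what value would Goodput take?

16

Intervening sets Jitter = -3 and removes its equation (Jitter <- Queue*Latency).
Goodput = -3Jitter + 3Latency + 1  [with Jitter=-3, Latency=2]  = 16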